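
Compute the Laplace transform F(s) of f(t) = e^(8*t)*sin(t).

L{sin(t)} = 1/(s^2 + 1).
By the first shifting theorem, multiplying by e^(8t) replaces s with s - 8.

F(s) = 1/((s - 8)^2 + 1)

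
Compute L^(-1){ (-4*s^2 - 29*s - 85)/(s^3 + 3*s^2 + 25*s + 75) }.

Factor the denominator: s^3 + 3*s^2 + 25*s + 75 = (s + 3)*(s^2 + 25).
Partial fraction decomposition gives [-1/(s + 3)] + [-3*s/(s^2 + 25)] + [-20/(s^2 + 25)].
Invert each term: -1/(s + 3) ↔ -e^(-3t); -3·s/(s^2 + 25) ↔ -3cos(5t); -4·5/(s^2 + 25) ↔ -4sin(5t).

-4*sin(5*t) - 3*cos(5*t) - exp(-3*t)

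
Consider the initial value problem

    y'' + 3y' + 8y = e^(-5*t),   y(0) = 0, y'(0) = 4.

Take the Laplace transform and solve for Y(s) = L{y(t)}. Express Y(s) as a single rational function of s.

Take the Laplace transform of both sides.
Using L{y''} = s^2 Y - s·y(0) - y'(0) and L{y'} = sY - y(0), with y(0) = 0, y'(0) = 4, the left side becomes (s^2 + 3*s + 8)Y - (4).
The right side is L{e^(-5*t)} = 1/(s + 5).
So (s^2 + 3*s + 8)Y = 1/(s + 5) + (4).
Isolate Y and clear denominators.

Y(s) = (4*s + 21)/(s^3 + 8*s^2 + 23*s + 40)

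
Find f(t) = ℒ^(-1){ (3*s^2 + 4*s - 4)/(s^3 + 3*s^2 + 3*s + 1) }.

f(t) = -5*t^2*exp(-t)/2 - 2*t*exp(-t) + 3*exp(-t)

Factor the denominator: s^3 + 3*s^2 + 3*s + 1 = (s + 1)^3.
Partial fraction decomposition gives [3/(s + 1)] + [-2/(s + 1)^2] + [-5/(s + 1)^3].
Invert each term: 3/(s + 1) ↔ 3e^(-t); -2/(s + 1)^2 ↔ -2t·e^(-t); -5/(s + 1)^3 ↔ (-5/2)t^2·e^(-t).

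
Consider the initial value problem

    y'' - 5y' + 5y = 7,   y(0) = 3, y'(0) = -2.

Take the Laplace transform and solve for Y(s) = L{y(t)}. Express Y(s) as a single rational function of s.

Y(s) = (3*s^2 - 17*s + 7)/(s^3 - 5*s^2 + 5*s)

Laplace-transform each side.
Using L{y''} = s^2 Y - s·y(0) - y'(0) and L{y'} = sY - y(0), with y(0) = 3, y'(0) = -2, the left side becomes (s^2 - 5*s + 5)Y - (3*s - 17).
The right side is L{7} = 7/s.
So (s^2 - 5*s + 5)Y = 7/s + (3*s - 17).
Solve for Y(s) and write it as one ratio of polynomials.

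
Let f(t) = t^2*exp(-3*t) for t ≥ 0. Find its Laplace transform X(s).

X(s) = 2/(s + 3)^3

L{e^(-3t)} = 1/(s + 3).
Then apply L{t^2·g(t)} = (-1)^2 d^2/ds^2[G(s)] with G(s) = 1/(s + 3):
differentiating 2 times and applying the sign gives 2/(s + 3)^3.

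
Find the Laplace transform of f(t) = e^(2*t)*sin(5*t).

5/((s - 2)^2 + 25)

L{sin(5t)} = 5/(s^2 + 25).
By the first shifting theorem, multiplying by e^(2t) replaces s with s - 2.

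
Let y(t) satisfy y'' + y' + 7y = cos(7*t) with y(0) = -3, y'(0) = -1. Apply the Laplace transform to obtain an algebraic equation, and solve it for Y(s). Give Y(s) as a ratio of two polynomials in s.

Y(s) = (-3*s^3 - 4*s^2 - 146*s - 196)/(s^4 + s^3 + 56*s^2 + 49*s + 343)

Laplace-transform each side.
With L{y''} = s^2 Y - s·y(0) - y'(0) and L{y'} = sY - y(0), with y(0) = -3, y'(0) = -1: the LHS transforms to (s^2 + s + 7)Y - (-3*s - 4).
The right side is L{cos(7*t)} = s/(s^2 + 49).
So (s^2 + s + 7)Y = s/(s^2 + 49) + (-3*s - 4).
Isolate Y and clear denominators.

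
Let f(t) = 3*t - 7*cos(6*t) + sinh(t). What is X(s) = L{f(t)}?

X(s) = -7*s/(s^2 + 36) + 1/(s^2 - 1) + 3/s^2

By linearity of the Laplace transform, transform each term separately.
(-7)·[L{cos(6t)} = s/(s^2 + 36)]; L{sinh(t)} = 1/(s^2 - 1); (3)·[L{t} = 1!/s^2 = 1/s^2].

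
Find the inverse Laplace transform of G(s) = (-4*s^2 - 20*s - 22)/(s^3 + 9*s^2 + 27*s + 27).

t^2*exp(-3*t) + 4*t*exp(-3*t) - 4*exp(-3*t)

Factor the denominator: s^3 + 9*s^2 + 27*s + 27 = (s + 3)^3.
Partial fraction decomposition gives [-4/(s + 3)] + [4/(s + 3)^2] + [2/(s + 3)^3].
Invert each term: -4/(s + 3) ↔ -4e^(-3t); 4/(s + 3)^2 ↔ 4t·e^(-3t); 2/(s + 3)^3 ↔ (1)t^2·e^(-3t).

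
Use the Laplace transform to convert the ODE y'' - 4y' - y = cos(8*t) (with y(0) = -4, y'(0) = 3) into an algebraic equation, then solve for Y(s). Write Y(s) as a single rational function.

Transform both sides with L{·}.
The derivative rules (L{y''} = s^2 Y - s·y(0) - y'(0) and L{y'} = sY - y(0), with y(0) = -4, y'(0) = 3) turn the left side into (s^2 - 4*s - 1)Y - (-4*s + 19).
The right side is L{cos(8*t)} = s/(s^2 + 64).
So (s^2 - 4*s - 1)Y = s/(s^2 + 64) + (-4*s + 19).
Divide through and combine into a single rational function.

Y(s) = (-4*s^3 + 19*s^2 - 255*s + 1216)/(s^4 - 4*s^3 + 63*s^2 - 256*s - 64)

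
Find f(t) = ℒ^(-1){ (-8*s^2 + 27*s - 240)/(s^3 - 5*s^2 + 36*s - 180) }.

f(t) = -5*exp(5*t) + 2*sin(6*t) - 3*cos(6*t)

Factor the denominator: s^3 - 5*s^2 + 36*s - 180 = (s - 5)*(s^2 + 36).
Partial fraction decomposition gives [-5/(s - 5)] + [-3*s/(s^2 + 36)] + [12/(s^2 + 36)].
Invert each term: -5/(s - 5) ↔ -5e^(5t); -3·s/(s^2 + 36) ↔ -3cos(6t); 2·6/(s^2 + 36) ↔ 2sin(6t).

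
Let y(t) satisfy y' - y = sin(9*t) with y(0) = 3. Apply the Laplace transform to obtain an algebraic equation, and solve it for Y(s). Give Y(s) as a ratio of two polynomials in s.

Y(s) = (3*s^2 + 252)/(s^3 - s^2 + 81*s - 81)

Laplace-transform each side.
With L{y'} = sY - y(0) = sY - 3: the LHS transforms to (s - 1)Y - (3).
The right side is L{sin(9*t)} = 9/(s^2 + 81).
So (s - 1)Y = 9/(s^2 + 81) + (3).
Isolate Y and clear denominators.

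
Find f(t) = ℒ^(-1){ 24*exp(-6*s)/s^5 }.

f(t) = Heaviside(t - 6)*((t - 6)^4)

The factor e^(-6s) signals a time shift by c = 6 (second shifting theorem).
L{t^4} = 4!/s^5 = 24/s^5, so L^-1{24/s^5} = t^4.
Hence the inverse is u(t - 6) times that function evaluated at t - 6.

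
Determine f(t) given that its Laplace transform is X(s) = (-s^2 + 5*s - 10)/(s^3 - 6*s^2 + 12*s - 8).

Factor the denominator: s^3 - 6*s^2 + 12*s - 8 = (s - 2)^3.
Partial fraction decomposition gives [-1/(s - 2)] + [(s - 2)^(-2)] + [-4/(s - 2)^3].
Invert each term: -1/(s - 2) ↔ -e^(2t); 1/(s - 2)^2 ↔ t·e^(2t); -4/(s - 2)^3 ↔ (-2)t^2·e^(2t).

f(t) = -2*t^2*exp(2*t) + t*exp(2*t) - exp(2*t)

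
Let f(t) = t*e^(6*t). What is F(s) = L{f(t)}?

L{t} = 1!/s^2 = 1/s^2.
By the first shifting theorem, multiplying by e^(6t) replaces s with s - 6.

F(s) = (s - 6)^(-2)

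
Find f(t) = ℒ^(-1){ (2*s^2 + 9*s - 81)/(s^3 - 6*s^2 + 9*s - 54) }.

Factor the denominator: s^3 - 6*s^2 + 9*s - 54 = (s - 6)*(s^2 + 9).
Partial fraction decomposition gives [1/(s - 6)] + [s/(s^2 + 9)] + [15/(s^2 + 9)].
Invert each term: 1/(s - 6) ↔ e^(6t); 1·s/(s^2 + 9) ↔ cos(3t); 5·3/(s^2 + 9) ↔ 5sin(3t).

f(t) = exp(6*t) + 5*sin(3*t) + cos(3*t)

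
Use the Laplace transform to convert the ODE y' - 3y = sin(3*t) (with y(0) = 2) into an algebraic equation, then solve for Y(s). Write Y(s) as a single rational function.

Y(s) = (2*s^2 + 21)/(s^3 - 3*s^2 + 9*s - 27)

Laplace-transform each side.
With L{y'} = sY - y(0) = sY - 2: the LHS transforms to (s - 3)Y - (2).
The right side is L{sin(3*t)} = 3/(s^2 + 9).
So (s - 3)Y = 3/(s^2 + 9) + (2).
Solve for Y(s) and write it as one ratio of polynomials.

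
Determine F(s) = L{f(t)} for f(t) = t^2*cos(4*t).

L{cos(4t)} = s/(s^2 + 16).
Then apply L{t^2·g(t)} = (-1)^2 d^2/ds^2[G(s)] with G(s) = s/(s^2 + 16):
differentiating 2 times and applying the sign gives 2*s*(s^2 - 48)/(s^2 + 16)^3.

F(s) = 2*s*(s^2 - 48)/(s^2 + 16)^3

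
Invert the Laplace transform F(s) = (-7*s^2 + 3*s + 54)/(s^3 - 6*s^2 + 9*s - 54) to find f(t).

Factor the denominator: s^3 - 6*s^2 + 9*s - 54 = (s - 6)*(s^2 + 9).
Partial fraction decomposition gives [-4/(s - 6)] + [-3*s/(s^2 + 9)] + [-15/(s^2 + 9)].
Invert each term: -4/(s - 6) ↔ -4e^(6t); -3·s/(s^2 + 9) ↔ -3cos(3t); -5·3/(s^2 + 9) ↔ -5sin(3t).

f(t) = -4*exp(6*t) - 5*sin(3*t) - 3*cos(3*t)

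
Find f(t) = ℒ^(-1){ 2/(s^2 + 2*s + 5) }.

Rewrite the denominator: s^2 + 2*s + 5 = (s + 1)^2 + 4.
The form in (s + 1) signals a first-shifting-theorem factor e^(-t).
Since L{sin(2t)} = 2/(s^2 + 4), the inverse is exp(-t)*sin(2*t).

f(t) = exp(-t)*sin(2*t)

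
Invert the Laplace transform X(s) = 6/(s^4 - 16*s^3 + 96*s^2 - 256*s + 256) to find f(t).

f(t) = t^3*exp(4*t)

Rewrite the denominator: s^4 - 16*s^3 + 96*s^2 - 256*s + 256 = (s - 4)^4.
The form in (s - 4) signals a first-shifting-theorem factor e^(4t).
Since L{t^3} = 3!/s^4 = 6/s^4, the inverse is t^3*e^(4*t).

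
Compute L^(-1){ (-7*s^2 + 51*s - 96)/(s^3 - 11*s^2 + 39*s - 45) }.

3*t*exp(3*t) - 4*exp(5*t) - 3*exp(3*t)

Factor the denominator: s^3 - 11*s^2 + 39*s - 45 = (s - 5)*(s - 3)^2.
Partial fraction decomposition gives [-3/(s - 3)] + [3/(s - 3)^2] + [-4/(s - 5)].
Invert each term: -3/(s - 3) ↔ -3e^(3t); 3/(s - 3)^2 ↔ 3t·e^(3t); -4/(s - 5) ↔ -4e^(5t).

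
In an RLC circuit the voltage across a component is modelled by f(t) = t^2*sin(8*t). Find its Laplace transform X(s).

L{sin(8t)} = 8/(s^2 + 64).
Then apply L{t^2·g(t)} = (-1)^2 d^2/ds^2[G(s)] with G(s) = 8/(s^2 + 64):
differentiating 2 times and applying the sign gives 16*(3*s^2 - 64)/(s^2 + 64)^3.

X(s) = 16*(3*s^2 - 64)/(s^2 + 64)^3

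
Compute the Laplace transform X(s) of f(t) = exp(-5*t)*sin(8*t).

L{sin(8t)} = 8/(s^2 + 64).
By the first shifting theorem, multiplying by e^(-5t) replaces s with s + 5.

X(s) = 8/((s + 5)^2 + 64)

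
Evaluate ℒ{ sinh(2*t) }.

2/(s^2 - 4)

L{sinh(2t)} = 2/(s^2 - 4).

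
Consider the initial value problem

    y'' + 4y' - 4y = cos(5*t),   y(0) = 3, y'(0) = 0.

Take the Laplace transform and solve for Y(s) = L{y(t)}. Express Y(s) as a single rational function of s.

Y(s) = (3*s^3 + 12*s^2 + 76*s + 300)/(s^4 + 4*s^3 + 21*s^2 + 100*s - 100)

Take the Laplace transform of both sides.
Using L{y''} = s^2 Y - s·y(0) - y'(0) and L{y'} = sY - y(0), with y(0) = 3, y'(0) = 0, the left side becomes (s^2 + 4*s - 4)Y - (3*s + 12).
The right side is L{cos(5*t)} = s/(s^2 + 25).
So (s^2 + 4*s - 4)Y = s/(s^2 + 25) + (3*s + 12).
Divide through and combine into a single rational function.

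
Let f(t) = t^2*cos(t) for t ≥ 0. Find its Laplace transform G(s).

L{cos(t)} = s/(s^2 + 1).
Then apply L{t^2·g(t)} = (-1)^2 d^2/ds^2[H(s)] with H(s) = s/(s^2 + 1):
differentiating 2 times and applying the sign gives 2*s*(s^2 - 3)/(s^2 + 1)^3.

G(s) = 2*s*(s^2 - 3)/(s^2 + 1)^3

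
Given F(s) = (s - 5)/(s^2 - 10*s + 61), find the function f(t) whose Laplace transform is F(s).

Rewrite the denominator: s^2 - 10*s + 61 = (s - 5)^2 + 36.
The form in (s - 5) signals a first-shifting-theorem factor e^(5t).
Since L{cos(6t)} = s/(s^2 + 36), the inverse is exp(5*t)*cos(6*t).

f(t) = exp(5*t)*cos(6*t)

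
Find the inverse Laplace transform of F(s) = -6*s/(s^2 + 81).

Since L{cos(9t)} = s/(s^2 + 81), the inverse is cos(9*t), scaled by -6.

-6*cos(9*t)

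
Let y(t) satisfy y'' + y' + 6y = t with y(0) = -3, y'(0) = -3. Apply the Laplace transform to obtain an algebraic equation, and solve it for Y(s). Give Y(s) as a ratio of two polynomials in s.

Laplace-transform each side.
With L{y''} = s^2 Y - s·y(0) - y'(0) and L{y'} = sY - y(0), with y(0) = -3, y'(0) = -3: the LHS transforms to (s^2 + s + 6)Y - (-3*s - 6).
The right side is L{t} = s^(-2).
So (s^2 + s + 6)Y = s^(-2) + (-3*s - 6).
Isolate Y and clear denominators.

Y(s) = (-3*s^3 - 6*s^2 + 1)/(s^4 + s^3 + 6*s^2)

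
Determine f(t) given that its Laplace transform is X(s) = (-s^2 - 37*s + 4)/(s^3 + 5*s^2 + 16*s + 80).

f(t) = -3*sin(4*t) - 5*cos(4*t) + 4*exp(-5*t)

Factor the denominator: s^3 + 5*s^2 + 16*s + 80 = (s + 5)*(s^2 + 16).
Partial fraction decomposition gives [4/(s + 5)] + [-5*s/(s^2 + 16)] + [-12/(s^2 + 16)].
Invert each term: 4/(s + 5) ↔ 4e^(-5t); -5·s/(s^2 + 16) ↔ -5cos(4t); -3·4/(s^2 + 16) ↔ -3sin(4t).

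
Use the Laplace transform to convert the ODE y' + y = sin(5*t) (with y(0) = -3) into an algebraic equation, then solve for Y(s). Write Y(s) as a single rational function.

Take the Laplace transform of both sides.
Using L{y'} = sY - y(0) = sY - (-3), the left side becomes (s + 1)Y - (-3).
The right side is L{sin(5*t)} = 5/(s^2 + 25).
So (s + 1)Y = 5/(s^2 + 25) + (-3).
Isolate Y and clear denominators.

Y(s) = (-3*s^2 - 70)/(s^3 + s^2 + 25*s + 25)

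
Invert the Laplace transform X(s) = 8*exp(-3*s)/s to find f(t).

f(t) = Heaviside(t - 3)*(8)

The factor e^(-3s) signals a time shift by c = 3 (second shifting theorem).
L{8} = 8/s, so L^-1{8/s} = 8.
Hence the inverse is u(t - 3) times that function evaluated at t - 3.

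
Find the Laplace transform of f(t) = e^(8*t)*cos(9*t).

(s - 8)/((s - 8)^2 + 81)

L{cos(9t)} = s/(s^2 + 81).
By the first shifting theorem, multiplying by e^(8t) replaces s with s - 8.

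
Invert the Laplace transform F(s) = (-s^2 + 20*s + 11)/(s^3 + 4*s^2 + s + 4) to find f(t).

f(t) = 4*sin(t) + 4*cos(t) - 5*exp(-4*t)

Factor the denominator: s^3 + 4*s^2 + s + 4 = (s + 4)*(s^2 + 1).
Partial fraction decomposition gives [-5/(s + 4)] + [4*s/(s^2 + 1)] + [4/(s^2 + 1)].
Invert each term: -5/(s + 4) ↔ -5e^(-4t); 4·s/(s^2 + 1) ↔ 4cos(t); 4·1/(s^2 + 1) ↔ 4sin(t).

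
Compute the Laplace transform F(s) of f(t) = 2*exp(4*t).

L{2} = 2/s.
By the first shifting theorem, multiplying by e^(4t) replaces s with s - 4.

F(s) = 2/(s - 4)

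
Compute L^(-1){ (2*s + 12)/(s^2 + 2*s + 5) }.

Complete the square in the denominator: s^2 + 2*s + 5 = (s + 1)^2 + 2^2.
Split the numerator to match: 2*s + 12 = 2·(s + 1) + 5·2.
Invert each term: 2·(s + 1)/((s + 1)^2 + 4) ↔ 2e^(-t)cos(2t); 5·2/((s + 1)^2 + 4) ↔ 5e^(-t)sin(2t).

5*exp(-t)*sin(2*t) + 2*exp(-t)*cos(2*t)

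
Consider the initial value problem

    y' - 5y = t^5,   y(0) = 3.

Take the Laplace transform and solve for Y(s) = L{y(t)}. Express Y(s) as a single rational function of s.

Transform both sides with L{·}.
Using L{y'} = sY - y(0) = sY - 3, the left side becomes (s - 5)Y - (3).
The right side is L{t^5} = 120/s^6.
So (s - 5)Y = 120/s^6 + (3).
Isolate Y and clear denominators.

Y(s) = (3*s^6 + 120)/(s^7 - 5*s^6)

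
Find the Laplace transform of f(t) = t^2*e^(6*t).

L{e^(6t)} = 1/(s - 6).
Then apply L{t^2·g(t)} = (-1)^2 d^2/ds^2[G(s)] with G(s) = 1/(s - 6):
differentiating 2 times and applying the sign gives 2/(s - 6)^3.

2/(s - 6)^3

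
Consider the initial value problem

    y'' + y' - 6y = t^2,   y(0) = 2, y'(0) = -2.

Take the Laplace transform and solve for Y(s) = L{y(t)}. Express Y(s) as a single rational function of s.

Y(s) = (2*s^4 + 2)/(s^5 + s^4 - 6*s^3)

Take the Laplace transform of both sides.
The derivative rules (L{y''} = s^2 Y - s·y(0) - y'(0) and L{y'} = sY - y(0), with y(0) = 2, y'(0) = -2) turn the left side into (s^2 + s - 6)Y - (2*s).
The right side is L{t^2} = 2/s^3.
So (s^2 + s - 6)Y = 2/s^3 + (2*s).
Solve for Y(s) and write it as one ratio of polynomials.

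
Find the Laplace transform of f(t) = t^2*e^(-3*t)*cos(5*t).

2*(s + 3)*(s^2 + 6*s - 66)/(s^2 + 6*s + 34)^3

L{cos(5t)} = s/(s^2 + 25).
Multiplying by e^(-3t) shifts s → s + 3, so L{e^(-3*t)*cos(5*t)} = (s + 3)/((s + 3)^2 + 25).
Then apply L{t^2·g(t)} = (-1)^2 d^2/ds^2[G(s)] with G(s) = (s + 3)/((s + 3)^2 + 25):
differentiating 2 times and applying the sign gives 2*(s + 3)*(s^2 + 6*s - 66)/(s^2 + 6*s + 34)^3.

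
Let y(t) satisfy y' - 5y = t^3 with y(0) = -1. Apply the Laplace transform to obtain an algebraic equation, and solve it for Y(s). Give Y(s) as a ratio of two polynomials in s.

Y(s) = (-s^4 + 6)/(s^5 - 5*s^4)

Transform both sides with L{·}.
Using L{y'} = sY - y(0) = sY - (-1), the left side becomes (s - 5)Y - (-1).
The right side is L{t^3} = 6/s^4.
So (s - 5)Y = 6/s^4 + (-1).
Isolate Y and clear denominators.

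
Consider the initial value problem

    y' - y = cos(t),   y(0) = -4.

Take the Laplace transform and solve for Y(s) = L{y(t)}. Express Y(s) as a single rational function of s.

Transform both sides with L{·}.
With L{y'} = sY - y(0) = sY - (-4): the LHS transforms to (s - 1)Y - (-4).
The right side is L{cos(t)} = s/(s^2 + 1).
So (s - 1)Y = s/(s^2 + 1) + (-4).
Solve for Y(s) and write it as one ratio of polynomials.

Y(s) = (-4*s^2 + s - 4)/(s^3 - s^2 + s - 1)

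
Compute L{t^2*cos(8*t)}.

2*s*(s^2 - 192)/(s^2 + 64)^3

L{cos(8t)} = s/(s^2 + 64).
Then apply L{t^2·g(t)} = (-1)^2 d^2/ds^2[G(s)] with G(s) = s/(s^2 + 64):
differentiating 2 times and applying the sign gives 2*s*(s^2 - 192)/(s^2 + 64)^3.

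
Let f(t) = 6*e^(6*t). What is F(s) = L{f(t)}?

F(s) = 6/(s - 6)

L{6} = 6/s.
By the first shifting theorem, multiplying by e^(6t) replaces s with s - 6.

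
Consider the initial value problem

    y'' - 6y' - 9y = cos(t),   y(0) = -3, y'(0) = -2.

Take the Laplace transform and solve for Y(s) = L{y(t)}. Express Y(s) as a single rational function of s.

Y(s) = (-3*s^3 + 16*s^2 - 2*s + 16)/(s^4 - 6*s^3 - 8*s^2 - 6*s - 9)

Take the Laplace transform of both sides.
The derivative rules (L{y''} = s^2 Y - s·y(0) - y'(0) and L{y'} = sY - y(0), with y(0) = -3, y'(0) = -2) turn the left side into (s^2 - 6*s - 9)Y - (-3*s + 16).
The right side is L{cos(t)} = s/(s^2 + 1).
So (s^2 - 6*s - 9)Y = s/(s^2 + 1) + (-3*s + 16).
Isolate Y and clear denominators.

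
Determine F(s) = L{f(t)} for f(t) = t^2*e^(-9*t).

L{e^(-9t)} = 1/(s + 9).
Then apply L{t^2·g(t)} = (-1)^2 d^2/ds^2[G(s)] with G(s) = 1/(s + 9):
differentiating 2 times and applying the sign gives 2/(s + 9)^3.

F(s) = 2/(s + 9)^3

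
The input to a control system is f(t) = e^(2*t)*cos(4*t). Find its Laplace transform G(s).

G(s) = (s - 2)/((s - 2)^2 + 16)

L{cos(4t)} = s/(s^2 + 16).
By the first shifting theorem, multiplying by e^(2t) replaces s with s - 2.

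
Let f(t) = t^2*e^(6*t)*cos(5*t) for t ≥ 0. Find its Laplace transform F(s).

L{cos(5t)} = s/(s^2 + 25).
Multiplying by e^(6t) shifts s → s - 6, so L{e^(6*t)*cos(5*t)} = (s - 6)/((s - 6)^2 + 25).
Then apply L{t^2·g(t)} = (-1)^2 d^2/ds^2[G(s)] with G(s) = (s - 6)/((s - 6)^2 + 25):
differentiating 2 times and applying the sign gives 2*(s - 6)*(s^2 - 12*s - 39)/(s^2 - 12*s + 61)^3.

F(s) = 2*(s - 6)*(s^2 - 12*s - 39)/(s^2 - 12*s + 61)^3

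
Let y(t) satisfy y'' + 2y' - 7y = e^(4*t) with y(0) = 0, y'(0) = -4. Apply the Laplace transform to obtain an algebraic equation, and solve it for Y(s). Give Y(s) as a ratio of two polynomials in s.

Y(s) = (-4*s + 17)/(s^3 - 2*s^2 - 15*s + 28)

Laplace-transform each side.
The derivative rules (L{y''} = s^2 Y - s·y(0) - y'(0) and L{y'} = sY - y(0), with y(0) = 0, y'(0) = -4) turn the left side into (s^2 + 2*s - 7)Y - (-4).
The right side is L{e^(4*t)} = 1/(s - 4).
So (s^2 + 2*s - 7)Y = 1/(s - 4) + (-4).
Isolate Y and clear denominators.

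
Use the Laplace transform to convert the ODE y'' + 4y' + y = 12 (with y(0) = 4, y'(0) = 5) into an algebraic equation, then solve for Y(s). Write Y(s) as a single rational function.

Laplace-transform each side.
With L{y''} = s^2 Y - s·y(0) - y'(0) and L{y'} = sY - y(0), with y(0) = 4, y'(0) = 5: the LHS transforms to (s^2 + 4*s + 1)Y - (4*s + 21).
The right side is L{12} = 12/s.
So (s^2 + 4*s + 1)Y = 12/s + (4*s + 21).
Solve for Y(s) and write it as one ratio of polynomials.

Y(s) = (4*s^2 + 21*s + 12)/(s^3 + 4*s^2 + s)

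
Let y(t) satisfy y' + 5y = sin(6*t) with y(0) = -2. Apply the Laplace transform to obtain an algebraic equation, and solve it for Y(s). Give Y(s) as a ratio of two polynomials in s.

Y(s) = (-2*s^2 - 66)/(s^3 + 5*s^2 + 36*s + 180)

Take the Laplace transform of both sides.
Using L{y'} = sY - y(0) = sY - (-2), the left side becomes (s + 5)Y - (-2).
The right side is L{sin(6*t)} = 6/(s^2 + 36).
So (s + 5)Y = 6/(s^2 + 36) + (-2).
Solve for Y(s) and write it as one ratio of polynomials.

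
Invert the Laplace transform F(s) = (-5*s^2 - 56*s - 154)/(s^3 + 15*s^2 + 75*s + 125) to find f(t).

f(t) = t^2*exp(-5*t)/2 - 6*t*exp(-5*t) - 5*exp(-5*t)

Factor the denominator: s^3 + 15*s^2 + 75*s + 125 = (s + 5)^3.
Partial fraction decomposition gives [-5/(s + 5)] + [-6/(s + 5)^2] + [(s + 5)^(-3)].
Invert each term: -5/(s + 5) ↔ -5e^(-5t); -6/(s + 5)^2 ↔ -6t·e^(-5t); 1/(s + 5)^3 ↔ (1/2)t^2·e^(-5t).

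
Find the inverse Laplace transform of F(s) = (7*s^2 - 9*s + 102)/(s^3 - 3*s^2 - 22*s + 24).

6*exp(6*t) - 4*exp(t) + 5*exp(-4*t)

Factor the denominator: s^3 - 3*s^2 - 22*s + 24 = (s - 6)*(s - 1)*(s + 4).
Partial fraction decomposition gives [-4/(s - 1)] + [5/(s + 4)] + [6/(s - 6)].
Invert each term: -4/(s - 1) ↔ -4e^(t); 5/(s + 4) ↔ 5e^(-4t); 6/(s - 6) ↔ 6e^(6t).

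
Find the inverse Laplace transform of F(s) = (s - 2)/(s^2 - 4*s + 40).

exp(2*t)*cos(6*t)

Rewrite the denominator: s^2 - 4*s + 40 = (s - 2)^2 + 36.
The form in (s - 2) signals a first-shifting-theorem factor e^(2t).
Since L{cos(6t)} = s/(s^2 + 36), the inverse is exp(2*t)*cos(6*t).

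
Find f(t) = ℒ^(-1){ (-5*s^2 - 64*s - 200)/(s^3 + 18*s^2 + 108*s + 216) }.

Factor the denominator: s^3 + 18*s^2 + 108*s + 216 = (s + 6)^3.
Partial fraction decomposition gives [-5/(s + 6)] + [-4/(s + 6)^2] + [4/(s + 6)^3].
Invert each term: -5/(s + 6) ↔ -5e^(-6t); -4/(s + 6)^2 ↔ -4t·e^(-6t); 4/(s + 6)^3 ↔ (2)t^2·e^(-6t).

f(t) = 2*t^2*exp(-6*t) - 4*t*exp(-6*t) - 5*exp(-6*t)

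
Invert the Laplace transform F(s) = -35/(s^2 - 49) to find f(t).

f(t) = -5*sinh(7*t)

Since L{sinh(7t)} = 7/(s^2 - 49), the inverse is sinh(7*t), scaled by -5.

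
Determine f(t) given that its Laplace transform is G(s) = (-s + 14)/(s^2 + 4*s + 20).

f(t) = 4*exp(-2*t)*sin(4*t) - exp(-2*t)*cos(4*t)

Complete the square in the denominator: s^2 + 4*s + 20 = (s + 2)^2 + 4^2.
Split the numerator to match: -s + 14 = -1·(s + 2) + 4·4.
Invert each term: -1·(s + 2)/((s + 2)^2 + 16) ↔ -e^(-2t)cos(4t); 4·4/((s + 2)^2 + 16) ↔ 4e^(-2t)sin(4t).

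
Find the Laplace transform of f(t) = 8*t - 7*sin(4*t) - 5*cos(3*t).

-5*s/(s^2 + 9) - 28/(s^2 + 16) + 8/s^2

The transform is linear, so treat each term independently.
(-7)·[L{sin(4t)} = 4/(s^2 + 16)]; (-5)·[L{cos(3t)} = s/(s^2 + 9)]; (8)·[L{t} = 1!/s^2 = 1/s^2].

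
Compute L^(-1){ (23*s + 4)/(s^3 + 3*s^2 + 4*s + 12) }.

4*sin(2*t) + 5*cos(2*t) - 5*exp(-3*t)

Factor the denominator: s^3 + 3*s^2 + 4*s + 12 = (s + 3)*(s^2 + 4).
Partial fraction decomposition gives [-5/(s + 3)] + [5*s/(s^2 + 4)] + [8/(s^2 + 4)].
Invert each term: -5/(s + 3) ↔ -5e^(-3t); 5·s/(s^2 + 4) ↔ 5cos(2t); 4·2/(s^2 + 4) ↔ 4sin(2t).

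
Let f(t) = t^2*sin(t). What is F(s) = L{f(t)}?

L{sin(t)} = 1/(s^2 + 1).
Then apply L{t^2·g(t)} = (-1)^2 d^2/ds^2[G(s)] with G(s) = 1/(s^2 + 1):
differentiating 2 times and applying the sign gives 2*(3*s^2 - 1)/(s^2 + 1)^3.

F(s) = 2*(3*s^2 - 1)/(s^2 + 1)^3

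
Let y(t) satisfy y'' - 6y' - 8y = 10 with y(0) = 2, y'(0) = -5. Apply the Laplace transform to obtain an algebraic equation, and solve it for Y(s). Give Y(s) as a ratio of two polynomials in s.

Take the Laplace transform of both sides.
With L{y''} = s^2 Y - s·y(0) - y'(0) and L{y'} = sY - y(0), with y(0) = 2, y'(0) = -5: the LHS transforms to (s^2 - 6*s - 8)Y - (2*s - 17).
The right side is L{10} = 10/s.
So (s^2 - 6*s - 8)Y = 10/s + (2*s - 17).
Solve for Y(s) and write it as one ratio of polynomials.

Y(s) = (2*s^2 - 17*s + 10)/(s^3 - 6*s^2 - 8*s)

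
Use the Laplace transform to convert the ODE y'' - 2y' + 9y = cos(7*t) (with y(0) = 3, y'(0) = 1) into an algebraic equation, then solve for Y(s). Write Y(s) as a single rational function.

Y(s) = (3*s^3 - 5*s^2 + 148*s - 245)/(s^4 - 2*s^3 + 58*s^2 - 98*s + 441)

Take the Laplace transform of both sides.
Using L{y''} = s^2 Y - s·y(0) - y'(0) and L{y'} = sY - y(0), with y(0) = 3, y'(0) = 1, the left side becomes (s^2 - 2*s + 9)Y - (3*s - 5).
The right side is L{cos(7*t)} = s/(s^2 + 49).
So (s^2 - 2*s + 9)Y = s/(s^2 + 49) + (3*s - 5).
Isolate Y and clear denominators.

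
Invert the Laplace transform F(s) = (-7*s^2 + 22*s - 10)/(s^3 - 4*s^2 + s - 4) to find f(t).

f(t) = -2*exp(4*t) + 2*sin(t) - 5*cos(t)

Factor the denominator: s^3 - 4*s^2 + s - 4 = (s - 4)*(s^2 + 1).
Partial fraction decomposition gives [-2/(s - 4)] + [-5*s/(s^2 + 1)] + [2/(s^2 + 1)].
Invert each term: -2/(s - 4) ↔ -2e^(4t); -5·s/(s^2 + 1) ↔ -5cos(t); 2·1/(s^2 + 1) ↔ 2sin(t).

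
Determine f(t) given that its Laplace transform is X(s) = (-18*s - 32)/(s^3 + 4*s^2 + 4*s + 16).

Factor the denominator: s^3 + 4*s^2 + 4*s + 16 = (s + 4)*(s^2 + 4).
Partial fraction decomposition gives [2/(s + 4)] + [-2*s/(s^2 + 4)] + [-10/(s^2 + 4)].
Invert each term: 2/(s + 4) ↔ 2e^(-4t); -2·s/(s^2 + 4) ↔ -2cos(2t); -5·2/(s^2 + 4) ↔ -5sin(2t).

f(t) = -5*sin(2*t) - 2*cos(2*t) + 2*exp(-4*t)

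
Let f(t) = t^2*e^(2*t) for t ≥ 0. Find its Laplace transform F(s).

L{t^2} = 2!/s^3 = 2/s^3.
By the first shifting theorem, multiplying by e^(2t) replaces s with s - 2.

F(s) = 2/(s - 2)^3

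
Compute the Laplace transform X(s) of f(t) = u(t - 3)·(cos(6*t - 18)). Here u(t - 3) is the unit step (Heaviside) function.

By the second shifting theorem, L{u(t - c)·g(t - c)} = e^(-cs)·G(s) with c = 3 and G(s) = L{g(t)}.
L{cos(6t)} = s/(s^2 + 36).

X(s) = s*exp(-3*s)/(s^2 + 36)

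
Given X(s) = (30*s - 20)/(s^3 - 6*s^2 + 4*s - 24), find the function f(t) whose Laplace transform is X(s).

f(t) = 4*exp(6*t) + 3*sin(2*t) - 4*cos(2*t)

Factor the denominator: s^3 - 6*s^2 + 4*s - 24 = (s - 6)*(s^2 + 4).
Partial fraction decomposition gives [4/(s - 6)] + [-4*s/(s^2 + 4)] + [6/(s^2 + 4)].
Invert each term: 4/(s - 6) ↔ 4e^(6t); -4·s/(s^2 + 4) ↔ -4cos(2t); 3·2/(s^2 + 4) ↔ 3sin(2t).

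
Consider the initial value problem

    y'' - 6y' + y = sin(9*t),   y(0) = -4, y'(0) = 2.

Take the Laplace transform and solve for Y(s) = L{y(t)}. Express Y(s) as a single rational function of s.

Transform both sides with L{·}.
With L{y''} = s^2 Y - s·y(0) - y'(0) and L{y'} = sY - y(0), with y(0) = -4, y'(0) = 2: the LHS transforms to (s^2 - 6*s + 1)Y - (-4*s + 26).
The right side is L{sin(9*t)} = 9/(s^2 + 81).
So (s^2 - 6*s + 1)Y = 9/(s^2 + 81) + (-4*s + 26).
Isolate Y and clear denominators.

Y(s) = (-4*s^3 + 26*s^2 - 324*s + 2115)/(s^4 - 6*s^3 + 82*s^2 - 486*s + 81)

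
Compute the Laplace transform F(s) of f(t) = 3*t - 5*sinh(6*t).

F(s) = -30/(s^2 - 36) + 3/s^2

Apply the Laplace transform termwise.
(3)·[L{t} = 1!/s^2 = 1/s^2]; (-5)·[L{sinh(6t)} = 6/(s^2 - 36)].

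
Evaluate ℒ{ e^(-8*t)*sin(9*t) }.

L{sin(9t)} = 9/(s^2 + 81).
By the first shifting theorem, multiplying by e^(-8t) replaces s with s + 8.

9/((s + 8)^2 + 81)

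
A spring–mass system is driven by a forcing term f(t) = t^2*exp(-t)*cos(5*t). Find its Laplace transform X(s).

X(s) = 2*(s + 1)*(s^2 + 2*s - 74)/(s^2 + 2*s + 26)^3

L{cos(5t)} = s/(s^2 + 25).
Multiplying by e^(-t) shifts s → s + 1, so L{exp(-t)*cos(5*t)} = (s + 1)/((s + 1)^2 + 25).
Then apply L{t^2·g(t)} = (-1)^2 d^2/ds^2[G(s)] with G(s) = (s + 1)/((s + 1)^2 + 25):
differentiating 2 times and applying the sign gives 2*(s + 1)*(s^2 + 2*s - 74)/(s^2 + 2*s + 26)^3.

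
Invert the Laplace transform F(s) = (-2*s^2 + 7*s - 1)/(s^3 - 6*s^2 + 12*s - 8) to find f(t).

Factor the denominator: s^3 - 6*s^2 + 12*s - 8 = (s - 2)^3.
Partial fraction decomposition gives [-2/(s - 2)] + [-1/(s - 2)^2] + [5/(s - 2)^3].
Invert each term: -2/(s - 2) ↔ -2e^(2t); -1/(s - 2)^2 ↔ -t·e^(2t); 5/(s - 2)^3 ↔ (5/2)t^2·e^(2t).

f(t) = 5*t^2*exp(2*t)/2 - t*exp(2*t) - 2*exp(2*t)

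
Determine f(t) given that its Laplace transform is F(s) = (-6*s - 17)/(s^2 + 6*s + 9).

f(t) = t*exp(-3*t) - 6*exp(-3*t)

Factor the denominator: s^2 + 6*s + 9 = (s + 3)^2.
Partial fraction decomposition gives [-6/(s + 3)] + [(s + 3)^(-2)].
Invert each term: -6/(s + 3) ↔ -6e^(-3t); 1/(s + 3)^2 ↔ t·e^(-3t).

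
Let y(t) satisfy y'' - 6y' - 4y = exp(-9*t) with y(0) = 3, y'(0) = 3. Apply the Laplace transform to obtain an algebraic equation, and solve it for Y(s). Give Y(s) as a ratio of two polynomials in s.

Y(s) = (3*s^2 + 12*s - 134)/(s^3 + 3*s^2 - 58*s - 36)

Apply the Laplace transform to the equation.
Using L{y''} = s^2 Y - s·y(0) - y'(0) and L{y'} = sY - y(0), with y(0) = 3, y'(0) = 3, the left side becomes (s^2 - 6*s - 4)Y - (3*s - 15).
The right side is L{exp(-9*t)} = 1/(s + 9).
So (s^2 - 6*s - 4)Y = 1/(s + 9) + (3*s - 15).
Divide through and combine into a single rational function.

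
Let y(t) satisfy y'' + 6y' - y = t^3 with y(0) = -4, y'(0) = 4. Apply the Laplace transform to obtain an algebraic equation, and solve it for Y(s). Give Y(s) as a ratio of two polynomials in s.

Y(s) = (-4*s^5 - 20*s^4 + 6)/(s^6 + 6*s^5 - s^4)

Take the Laplace transform of both sides.
With L{y''} = s^2 Y - s·y(0) - y'(0) and L{y'} = sY - y(0), with y(0) = -4, y'(0) = 4: the LHS transforms to (s^2 + 6*s - 1)Y - (-4*s - 20).
The right side is L{t^3} = 6/s^4.
So (s^2 + 6*s - 1)Y = 6/s^4 + (-4*s - 20).
Solve for Y(s) and write it as one ratio of polynomials.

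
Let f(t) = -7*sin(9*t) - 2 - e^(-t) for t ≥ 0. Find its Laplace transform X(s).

Apply the Laplace transform termwise.
(-7)·[L{sin(9t)} = 9/(s^2 + 81)]; L{-2} = -2/s; (-1)·[L{e^(-t)} = 1/(s + 1)].

X(s) = -63/(s^2 + 81) - 1/(s + 1) - 2/s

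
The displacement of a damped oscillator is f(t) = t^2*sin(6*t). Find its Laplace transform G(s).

G(s) = 36*(s^2 - 12)/(s^2 + 36)^3

L{sin(6t)} = 6/(s^2 + 36).
Then apply L{t^2·g(t)} = (-1)^2 d^2/ds^2[H(s)] with H(s) = 6/(s^2 + 36):
differentiating 2 times and applying the sign gives 36*(s^2 - 12)/(s^2 + 36)^3.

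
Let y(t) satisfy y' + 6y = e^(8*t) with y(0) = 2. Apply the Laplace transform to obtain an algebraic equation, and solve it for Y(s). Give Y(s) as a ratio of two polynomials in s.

Y(s) = (2*s - 15)/(s^2 - 2*s - 48)

Apply the Laplace transform to the equation.
With L{y'} = sY - y(0) = sY - 2: the LHS transforms to (s + 6)Y - (2).
The right side is L{e^(8*t)} = 1/(s - 8).
So (s + 6)Y = 1/(s - 8) + (2).
Divide through and combine into a single rational function.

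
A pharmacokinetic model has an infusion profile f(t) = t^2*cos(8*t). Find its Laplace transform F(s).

L{cos(8t)} = s/(s^2 + 64).
Then apply L{t^2·g(t)} = (-1)^2 d^2/ds^2[G(s)] with G(s) = s/(s^2 + 64):
differentiating 2 times and applying the sign gives 2*s*(s^2 - 192)/(s^2 + 64)^3.

F(s) = 2*s*(s^2 - 192)/(s^2 + 64)^3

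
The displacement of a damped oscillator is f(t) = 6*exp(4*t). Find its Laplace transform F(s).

F(s) = 6/(s - 4)

L{6} = 6/s.
By the first shifting theorem, multiplying by e^(4t) replaces s with s - 4.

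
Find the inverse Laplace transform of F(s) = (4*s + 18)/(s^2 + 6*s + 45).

Complete the square in the denominator: s^2 + 6*s + 45 = (s + 3)^2 + 6^2.
Split the numerator to match: 4*s + 18 = 4·(s + 3) + 1·6.
Invert each term: 4·(s + 3)/((s + 3)^2 + 36) ↔ 4e^(-3t)cos(6t); 1·6/((s + 3)^2 + 36) ↔ e^(-3t)sin(6t).

exp(-3*t)*sin(6*t) + 4*exp(-3*t)*cos(6*t)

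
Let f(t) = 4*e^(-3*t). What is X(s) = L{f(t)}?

X(s) = 4/(s + 3)

L{4} = 4/s.
By the first shifting theorem, multiplying by e^(-3t) replaces s with s + 3.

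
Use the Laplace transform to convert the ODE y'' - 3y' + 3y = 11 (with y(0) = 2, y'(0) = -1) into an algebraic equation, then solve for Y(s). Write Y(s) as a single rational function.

Y(s) = (2*s^2 - 7*s + 11)/(s^3 - 3*s^2 + 3*s)

Take the Laplace transform of both sides.
The derivative rules (L{y''} = s^2 Y - s·y(0) - y'(0) and L{y'} = sY - y(0), with y(0) = 2, y'(0) = -1) turn the left side into (s^2 - 3*s + 3)Y - (2*s - 7).
The right side is L{11} = 11/s.
So (s^2 - 3*s + 3)Y = 11/s + (2*s - 7).
Divide through and combine into a single rational function.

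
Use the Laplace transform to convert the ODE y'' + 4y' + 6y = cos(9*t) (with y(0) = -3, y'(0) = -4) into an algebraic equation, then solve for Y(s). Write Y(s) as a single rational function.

Y(s) = (-3*s^3 - 16*s^2 - 242*s - 1296)/(s^4 + 4*s^3 + 87*s^2 + 324*s + 486)

Transform both sides with L{·}.
The derivative rules (L{y''} = s^2 Y - s·y(0) - y'(0) and L{y'} = sY - y(0), with y(0) = -3, y'(0) = -4) turn the left side into (s^2 + 4*s + 6)Y - (-3*s - 16).
The right side is L{cos(9*t)} = s/(s^2 + 81).
So (s^2 + 4*s + 6)Y = s/(s^2 + 81) + (-3*s - 16).
Divide through and combine into a single rational function.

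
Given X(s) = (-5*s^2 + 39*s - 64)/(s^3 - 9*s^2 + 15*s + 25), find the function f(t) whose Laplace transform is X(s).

Factor the denominator: s^3 - 9*s^2 + 15*s + 25 = (s - 5)^2*(s + 1).
Partial fraction decomposition gives [-2/(s - 5)] + [(s - 5)^(-2)] + [-3/(s + 1)].
Invert each term: -2/(s - 5) ↔ -2e^(5t); 1/(s - 5)^2 ↔ t·e^(5t); -3/(s + 1) ↔ -3e^(-t).

f(t) = t*exp(5*t) - 2*exp(5*t) - 3*exp(-t)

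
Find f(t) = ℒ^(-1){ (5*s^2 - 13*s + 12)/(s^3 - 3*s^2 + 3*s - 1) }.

f(t) = 2*t^2*exp(t) - 3*t*exp(t) + 5*exp(t)

Factor the denominator: s^3 - 3*s^2 + 3*s - 1 = (s - 1)^3.
Partial fraction decomposition gives [5/(s - 1)] + [-3/(s - 1)^2] + [4/(s - 1)^3].
Invert each term: 5/(s - 1) ↔ 5e^(t); -3/(s - 1)^2 ↔ -3t·e^(t); 4/(s - 1)^3 ↔ (2)t^2·e^(t).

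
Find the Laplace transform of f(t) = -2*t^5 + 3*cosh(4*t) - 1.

The transform is linear, so treat each term independently.
(-2)·[L{t^5} = 5!/s^6 = 120/s^6]; (3)·[L{cosh(4t)} = s/(s^2 - 16)]; L{-1} = -1/s.

3*s/(s^2 - 16) - 1/s - 240/s^6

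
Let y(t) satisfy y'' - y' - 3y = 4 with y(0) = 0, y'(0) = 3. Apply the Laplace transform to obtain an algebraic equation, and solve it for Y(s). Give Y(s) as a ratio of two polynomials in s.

Y(s) = (3*s + 4)/(s^3 - s^2 - 3*s)

Apply the Laplace transform to the equation.
Using L{y''} = s^2 Y - s·y(0) - y'(0) and L{y'} = sY - y(0), with y(0) = 0, y'(0) = 3, the left side becomes (s^2 - s - 3)Y - (3).
The right side is L{4} = 4/s.
So (s^2 - s - 3)Y = 4/s + (3).
Solve for Y(s) and write it as one ratio of polynomials.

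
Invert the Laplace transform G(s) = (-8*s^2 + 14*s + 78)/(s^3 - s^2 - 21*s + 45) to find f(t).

Factor the denominator: s^3 - s^2 - 21*s + 45 = (s - 3)^2*(s + 5).
Partial fraction decomposition gives [-5/(s - 3)] + [6/(s - 3)^2] + [-3/(s + 5)].
Invert each term: -5/(s - 3) ↔ -5e^(3t); 6/(s - 3)^2 ↔ 6t·e^(3t); -3/(s + 5) ↔ -3e^(-5t).

f(t) = 6*t*exp(3*t) - 5*exp(3*t) - 3*exp(-5*t)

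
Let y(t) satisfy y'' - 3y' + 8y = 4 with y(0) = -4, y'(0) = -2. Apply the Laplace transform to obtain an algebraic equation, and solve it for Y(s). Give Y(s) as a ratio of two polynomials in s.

Transform both sides with L{·}.
Using L{y''} = s^2 Y - s·y(0) - y'(0) and L{y'} = sY - y(0), with y(0) = -4, y'(0) = -2, the left side becomes (s^2 - 3*s + 8)Y - (-4*s + 10).
The right side is L{4} = 4/s.
So (s^2 - 3*s + 8)Y = 4/s + (-4*s + 10).
Divide through and combine into a single rational function.

Y(s) = (-4*s^2 + 10*s + 4)/(s^3 - 3*s^2 + 8*s)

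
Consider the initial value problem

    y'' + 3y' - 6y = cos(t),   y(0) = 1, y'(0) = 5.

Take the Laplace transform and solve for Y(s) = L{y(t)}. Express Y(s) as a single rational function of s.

Take the Laplace transform of both sides.
Using L{y''} = s^2 Y - s·y(0) - y'(0) and L{y'} = sY - y(0), with y(0) = 1, y'(0) = 5, the left side becomes (s^2 + 3*s - 6)Y - (s + 8).
The right side is L{cos(t)} = s/(s^2 + 1).
So (s^2 + 3*s - 6)Y = s/(s^2 + 1) + (s + 8).
Isolate Y and clear denominators.

Y(s) = (s^3 + 8*s^2 + 2*s + 8)/(s^4 + 3*s^3 - 5*s^2 + 3*s - 6)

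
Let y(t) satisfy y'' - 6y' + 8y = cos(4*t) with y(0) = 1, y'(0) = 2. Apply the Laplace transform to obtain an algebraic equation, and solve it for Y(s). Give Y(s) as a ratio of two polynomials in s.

Y(s) = (s^3 - 4*s^2 + 17*s - 64)/(s^4 - 6*s^3 + 24*s^2 - 96*s + 128)

Transform both sides with L{·}.
The derivative rules (L{y''} = s^2 Y - s·y(0) - y'(0) and L{y'} = sY - y(0), with y(0) = 1, y'(0) = 2) turn the left side into (s^2 - 6*s + 8)Y - (s - 4).
The right side is L{cos(4*t)} = s/(s^2 + 16).
So (s^2 - 6*s + 8)Y = s/(s^2 + 16) + (s - 4).
Solve for Y(s) and write it as one ratio of polynomials.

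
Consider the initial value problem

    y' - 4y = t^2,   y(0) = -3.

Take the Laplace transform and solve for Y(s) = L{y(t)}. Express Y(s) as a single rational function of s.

Y(s) = (-3*s^3 + 2)/(s^4 - 4*s^3)

Apply the Laplace transform to the equation.
With L{y'} = sY - y(0) = sY - (-3): the LHS transforms to (s - 4)Y - (-3).
The right side is L{t^2} = 2/s^3.
So (s - 4)Y = 2/s^3 + (-3).
Solve for Y(s) and write it as one ratio of polynomials.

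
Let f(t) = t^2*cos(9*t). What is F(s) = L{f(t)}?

L{cos(9t)} = s/(s^2 + 81).
Then apply L{t^2·g(t)} = (-1)^2 d^2/ds^2[G(s)] with G(s) = s/(s^2 + 81):
differentiating 2 times and applying the sign gives 2*s*(s^2 - 243)/(s^2 + 81)^3.

F(s) = 2*s*(s^2 - 243)/(s^2 + 81)^3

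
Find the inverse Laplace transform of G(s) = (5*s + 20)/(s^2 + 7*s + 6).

3*exp(-t) + 2*exp(-6*t)

Factor the denominator: s^2 + 7*s + 6 = (s + 1)*(s + 6).
Partial fraction decomposition gives [2/(s + 6)] + [3/(s + 1)].
Invert each term: 2/(s + 6) ↔ 2e^(-6t); 3/(s + 1) ↔ 3e^(-t).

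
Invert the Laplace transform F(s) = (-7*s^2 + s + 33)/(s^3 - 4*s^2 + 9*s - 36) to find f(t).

Factor the denominator: s^3 - 4*s^2 + 9*s - 36 = (s - 4)*(s^2 + 9).
Partial fraction decomposition gives [-3/(s - 4)] + [-4*s/(s^2 + 9)] + [-15/(s^2 + 9)].
Invert each term: -3/(s - 4) ↔ -3e^(4t); -4·s/(s^2 + 9) ↔ -4cos(3t); -5·3/(s^2 + 9) ↔ -5sin(3t).

f(t) = -3*exp(4*t) - 5*sin(3*t) - 4*cos(3*t)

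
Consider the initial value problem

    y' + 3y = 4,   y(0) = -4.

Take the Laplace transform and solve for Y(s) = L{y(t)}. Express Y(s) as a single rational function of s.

Y(s) = (-4*s + 4)/(s^2 + 3*s)

Take the Laplace transform of both sides.
The derivative rules (L{y'} = sY - y(0) = sY - (-4)) turn the left side into (s + 3)Y - (-4).
The right side is L{4} = 4/s.
So (s + 3)Y = 4/s + (-4).
Solve for Y(s) and write it as one ratio of polynomials.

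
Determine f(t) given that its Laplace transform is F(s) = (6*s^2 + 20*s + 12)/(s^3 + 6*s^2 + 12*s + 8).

f(t) = -2*t^2*exp(-2*t) - 4*t*exp(-2*t) + 6*exp(-2*t)

Factor the denominator: s^3 + 6*s^2 + 12*s + 8 = (s + 2)^3.
Partial fraction decomposition gives [6/(s + 2)] + [-4/(s + 2)^2] + [-4/(s + 2)^3].
Invert each term: 6/(s + 2) ↔ 6e^(-2t); -4/(s + 2)^2 ↔ -4t·e^(-2t); -4/(s + 2)^3 ↔ (-2)t^2·e^(-2t).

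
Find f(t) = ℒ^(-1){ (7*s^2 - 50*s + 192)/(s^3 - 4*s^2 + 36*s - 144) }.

f(t) = 2*exp(4*t) - 5*sin(6*t) + 5*cos(6*t)

Factor the denominator: s^3 - 4*s^2 + 36*s - 144 = (s - 4)*(s^2 + 36).
Partial fraction decomposition gives [2/(s - 4)] + [5*s/(s^2 + 36)] + [-30/(s^2 + 36)].
Invert each term: 2/(s - 4) ↔ 2e^(4t); 5·s/(s^2 + 36) ↔ 5cos(6t); -5·6/(s^2 + 36) ↔ -5sin(6t).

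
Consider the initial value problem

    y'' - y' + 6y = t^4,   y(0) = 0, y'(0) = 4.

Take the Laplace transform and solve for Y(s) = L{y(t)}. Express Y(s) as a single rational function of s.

Transform both sides with L{·}.
With L{y''} = s^2 Y - s·y(0) - y'(0) and L{y'} = sY - y(0), with y(0) = 0, y'(0) = 4: the LHS transforms to (s^2 - s + 6)Y - (4).
The right side is L{t^4} = 24/s^5.
So (s^2 - s + 6)Y = 24/s^5 + (4).
Solve for Y(s) and write it as one ratio of polynomials.

Y(s) = (4*s^5 + 24)/(s^7 - s^6 + 6*s^5)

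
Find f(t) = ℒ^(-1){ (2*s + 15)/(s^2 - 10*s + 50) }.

Complete the square in the denominator: s^2 - 10*s + 50 = (s - 5)^2 + 5^2.
Split the numerator to match: 2*s + 15 = 2·(s - 5) + 5·5.
Invert each term: 2·(s - 5)/((s - 5)^2 + 25) ↔ 2e^(5t)cos(5t); 5·5/((s - 5)^2 + 25) ↔ 5e^(5t)sin(5t).

f(t) = 5*exp(5*t)*sin(5*t) + 2*exp(5*t)*cos(5*t)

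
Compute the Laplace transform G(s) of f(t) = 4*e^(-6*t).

L{4} = 4/s.
By the first shifting theorem, multiplying by e^(-6t) replaces s with s + 6.

G(s) = 4/(s + 6)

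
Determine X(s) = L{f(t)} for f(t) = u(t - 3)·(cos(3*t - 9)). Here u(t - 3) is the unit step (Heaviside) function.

By the second shifting theorem, L{u(t - c)·g(t - c)} = e^(-cs)·G(s) with c = 3 and G(s) = L{g(t)}.
L{cos(3t)} = s/(s^2 + 9).

X(s) = s*exp(-3*s)/(s^2 + 9)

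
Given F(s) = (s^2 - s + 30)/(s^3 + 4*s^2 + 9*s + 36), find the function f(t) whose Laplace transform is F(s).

Factor the denominator: s^3 + 4*s^2 + 9*s + 36 = (s + 4)*(s^2 + 9).
Partial fraction decomposition gives [2/(s + 4)] + [-s/(s^2 + 9)] + [3/(s^2 + 9)].
Invert each term: 2/(s + 4) ↔ 2e^(-4t); -1·s/(s^2 + 9) ↔ -cos(3t); 1·3/(s^2 + 9) ↔ sin(3t).

f(t) = sin(3*t) - cos(3*t) + 2*exp(-4*t)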